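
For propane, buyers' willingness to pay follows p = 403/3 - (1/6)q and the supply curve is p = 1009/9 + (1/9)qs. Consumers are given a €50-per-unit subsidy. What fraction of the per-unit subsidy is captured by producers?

Pre-subsidy: 403/3 - (1/6)q = 1009/9 + (1/9)q gives q* = 80 and p* = 121.
With the rebate, buyers effectively pay pb = ps − 50, where ps is the price sellers receive.
On the curves, pb = 403/3 - (1/6)q and ps = 1009/9 + (1/9)q; the wedge ps − pb = 50 gives 1009/9 + (1/9)q − (403/3 - (1/6)q) = 50, so q' = 260.
Then pb = 403/3 − (1/6)·260 = 91 and ps = 1009/9 + (1/9)·260 = 141.
Buyers' price falls by p* − pb = 121 − 91 = 30; sellers' price rises by ps − p* = 141 − 121 = 20.
So producers capture 20/50 = 0.4 of each unit of subsidy.

Producer share = 0.4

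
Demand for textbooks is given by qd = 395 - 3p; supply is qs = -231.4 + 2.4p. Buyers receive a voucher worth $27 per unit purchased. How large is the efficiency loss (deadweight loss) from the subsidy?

Pre-subsidy: 395 - 3p = -231.4 + 2.4p gives p* = 116, q* = 47.
With the rebate, buyers effectively pay pb = ps − 27, where ps is the price sellers receive.
Demand in terms of ps becomes qd = 395 − 3(ps − 27) = 476 - 3ps. Setting this equal to supply: 476 - 3ps = -231.4 + 2.4ps, so ps = 131.
Buyers pay pb = 131 − 27 = 104; q' = -231.4 + 2.4·131 = 83.
The subsidy expands output by 83 − 47 = 36 past the efficient level; on those units the gap between marginal cost and willingness to pay runs from 0 up to 27.
DWL = ½ × 27 × 36 = 486.

Deadweight loss = $486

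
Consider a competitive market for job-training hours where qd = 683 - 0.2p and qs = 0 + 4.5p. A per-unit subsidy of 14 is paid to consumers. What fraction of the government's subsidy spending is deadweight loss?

DWL / government spending = 7/3429

Pre-subsidy: 683 - 0.2p = 0 + 4.5p gives p* = 6830/47, q* = 30735/47.
With the rebate, buyers effectively pay pb = ps − 14, where ps is the price sellers receive.
Demand in terms of ps becomes qd = 683 − 0.2(ps − 14) = 685.8 - 0.2ps. Setting this equal to supply: 685.8 - 0.2ps = 0 + 4.5ps, so ps = 6858/47.
Buyers pay pb = 6858/47 − 14 = 6200/47; q' = 0 + 4.5·(6858/47) = 30861/47.
ΔCS = ½(30735/47 + 30861/47)(6830/47 − 6200/47) = 19402740/2209; ΔPS = ½(30735/47 + 30861/47)(6858/47 − 6830/47) = 862344/2209.
Government spending = 14 × 30861/47 = 432054/47.
DWL = ½ × 14 × (30861/47 − 30735/47) = 882/47; fraction = (882/47) / (432054/47) = 7/3429.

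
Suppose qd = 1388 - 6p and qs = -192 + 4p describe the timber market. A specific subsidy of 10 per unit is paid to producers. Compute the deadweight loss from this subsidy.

Deadweight loss = 120

Pre-subsidy: 1388 - 6p = -192 + 4p gives p* = 158, q* = 440.
With the subsidy, sellers receive ps = pb + 10 for each unit, where pb is the price buyers pay.
Supply in terms of pb becomes qs = -192 + 4(pb + 10) = -152 + 4pb. Setting this equal to demand: 1388 - 6pb = -152 + 4pb, so pb = 154.
Sellers receive ps = 154 + 10 = 164; q' = 1388 − 6·154 = 464.
The subsidy expands output by 464 − 440 = 24 past the efficient level; on those units the gap between marginal cost and willingness to pay runs from 0 up to 10.
DWL = ½ × 10 × 24 = 120.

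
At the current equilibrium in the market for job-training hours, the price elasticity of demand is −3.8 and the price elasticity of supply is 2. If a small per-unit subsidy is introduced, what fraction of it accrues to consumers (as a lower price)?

Consumer share = 10/29

For a small subsidy around the equilibrium, the benefit split depends on the relative slopes, which at a point are proportional to the elasticities.
Buyer share = εs/(εs + |εd|) = 2/(2 + 3.8) = 10/29; seller share = |εd|/(εs + |εd|) = 19/29.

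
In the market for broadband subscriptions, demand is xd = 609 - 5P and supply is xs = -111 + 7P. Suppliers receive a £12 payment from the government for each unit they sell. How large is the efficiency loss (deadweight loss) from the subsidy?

Pre-subsidy: 609 - 5P = -111 + 7P gives P* = 60, x* = 309.
With the subsidy, sellers receive Ps = Pb + 12 for each unit, where Pb is the price buyers pay.
Supply in terms of Pb becomes xs = -111 + 7(Pb + 12) = -27 + 7Pb. Setting this equal to demand: 609 - 5Pb = -27 + 7Pb, so Pb = 53.
Sellers receive Ps = 53 + 12 = 65; x' = 609 − 5·53 = 344.
The subsidy expands output by 344 − 309 = 35 past the efficient level; on those units the gap between marginal cost and willingness to pay runs from 0 up to 12.
DWL = ½ × 12 × 35 = 210.

Deadweight loss = £210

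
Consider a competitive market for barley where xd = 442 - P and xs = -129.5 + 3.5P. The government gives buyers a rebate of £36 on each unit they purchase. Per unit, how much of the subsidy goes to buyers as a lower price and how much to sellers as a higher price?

Pre-subsidy: 442 - P = -129.5 + 3.5P gives P* = 127, x* = 315.
With the rebate, buyers effectively pay Pb = Ps − 36, where Ps is the price sellers receive.
Demand in terms of Ps becomes xd = 442 − 1(Ps − 36) = 478 - Ps. Setting this equal to supply: 478 - Ps = -129.5 + 3.5Ps, so Ps = 135.
Buyers pay Pb = 135 − 36 = 99; x' = -129.5 + 3.5·135 = 343.
Buyers' price falls by P* − Pb = 127 − 99 = 28; sellers' price rises by Ps − P* = 135 − 127 = 8.

Buyers gain £28 per unit; sellers gain £8 per unit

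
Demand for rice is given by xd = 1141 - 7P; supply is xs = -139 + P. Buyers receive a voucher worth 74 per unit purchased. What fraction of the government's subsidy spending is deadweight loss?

Pre-subsidy: 1141 - 7P = -139 + P gives P* = 160, x* = 21.
With the rebate, buyers effectively pay Pb = Ps − 74, where Ps is the price sellers receive.
Demand in terms of Ps becomes xd = 1141 − 7(Ps − 74) = 1659 - 7Ps. Setting this equal to supply: 1659 - 7Ps = -139 + Ps, so Ps = 224.75.
Buyers pay Pb = 224.75 − 74 = 150.75; x' = -139 + 1·224.75 = 85.75.
ΔCS = ½(21 + 85.75)(160 − 150.75) = 493.71875; ΔPS = ½(21 + 85.75)(224.75 − 160) = 3456.03125.
Government spending = 74 × 85.75 = 6345.5.
DWL = ½ × 74 × (85.75 − 21) = 2395.75; fraction = 2395.75 / 6345.5 = 37/98.

DWL / government spending = 37/98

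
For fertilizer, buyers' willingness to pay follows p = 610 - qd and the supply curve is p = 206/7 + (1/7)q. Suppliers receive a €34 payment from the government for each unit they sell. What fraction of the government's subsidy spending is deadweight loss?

Pre-subsidy: 610 - q = 206/7 + (1/7)q gives q* = 508 and p* = 102.
With the subsidy, sellers receive ps = pb + 34 for each unit, where pb is the price buyers pay.
On the curves, pb = 610 - q and ps = 206/7 + (1/7)q; the wedge ps − pb = 34 gives 206/7 + (1/7)q − (610 - q) = 34, so q' = 537.75.
Then pb = 610 − 1·537.75 = 72.25 and ps = 206/7 + (1/7)·537.75 = 106.25.
ΔCS = ½(508 + 537.75)(102 − 72.25) = 15555.53125; ΔPS = ½(508 + 537.75)(106.25 − 102) = 2222.21875.
Government spending = 34 × 537.75 = 18283.5.
DWL = ½ × 34 × (537.75 − 508) = 505.75; fraction = 505.75 / 18283.5 = 119/4302.

DWL / government spending = 119/4302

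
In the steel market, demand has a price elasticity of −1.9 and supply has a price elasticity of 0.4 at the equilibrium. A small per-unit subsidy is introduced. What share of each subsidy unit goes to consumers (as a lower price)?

Consumer share = 4/23

For a small subsidy around the equilibrium, the benefit split depends on the relative slopes, which at a point are proportional to the elasticities.
Buyer share = εs/(εs + |εd|) = 0.4/(0.4 + 1.9) = 4/23; seller share = |εd|/(εs + |εd|) = 19/23.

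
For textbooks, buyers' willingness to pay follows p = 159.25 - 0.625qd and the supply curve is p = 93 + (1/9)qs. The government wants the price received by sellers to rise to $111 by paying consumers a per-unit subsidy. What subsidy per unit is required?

At a seller price of 111, quantity supplied is -837 + 9·111 = 162.
Buyers absorb 162 only when they pay pb = 159.25 − 0.625·162 = 58.
s = ps − pb = 111 − 58 = 53.

Required subsidy s = $53 per unit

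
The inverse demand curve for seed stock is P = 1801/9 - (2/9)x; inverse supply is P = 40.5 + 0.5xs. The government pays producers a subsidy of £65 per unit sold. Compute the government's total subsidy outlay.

Government cost = £20215

Pre-subsidy: 1801/9 - (2/9)x = 40.5 + 0.5x gives x* = 221 and P* = 151.
With the subsidy, sellers receive Ps = Pb + 65 for each unit, where Pb is the price buyers pay.
On the curves, Pb = 1801/9 - (2/9)x and Ps = 40.5 + 0.5x; the wedge Ps − Pb = 65 gives 40.5 + 0.5x − (1801/9 - (2/9)x) = 65, so x' = 311.
Then Pb = 1801/9 − (2/9)·311 = 131 and Ps = 40.5 + 0.5·311 = 196.
Government outlay = subsidy × quantity = 65 × 311 = 20215.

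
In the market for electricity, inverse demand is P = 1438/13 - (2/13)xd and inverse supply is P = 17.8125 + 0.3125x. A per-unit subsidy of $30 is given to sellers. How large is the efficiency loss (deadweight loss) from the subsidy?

Deadweight loss = 93600/97

Pre-subsidy: 1438/13 - (2/13)x = 17.8125 + 0.3125x gives x* = 199 and P* = 80.
With the subsidy, sellers receive Ps = Pb + 30 for each unit, where Pb is the price buyers pay.
On the curves, Pb = 1438/13 - (2/13)x and Ps = 17.8125 + 0.3125x; the wedge Ps − Pb = 30 gives 17.8125 + 0.3125x − (1438/13 - (2/13)x) = 30, so x' = 25543/97.
Then Pb = 1438/13 − (2/13)·(25543/97) = 6800/97 and Ps = 17.8125 + 0.3125·(25543/97) = 9710/97.
The subsidy expands output by 25543/97 − 199 = 6240/97 past the efficient level; on those units the gap between marginal cost and willingness to pay runs from 0 up to 30.
DWL = ½ × 30 × 6240/97 = 93600/97.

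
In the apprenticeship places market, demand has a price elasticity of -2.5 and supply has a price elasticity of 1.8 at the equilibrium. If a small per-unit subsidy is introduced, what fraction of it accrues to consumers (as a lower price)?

For a small subsidy around the equilibrium, the benefit split depends on the relative slopes, which at a point are proportional to the elasticities.
Buyer share = εs/(εs + |εd|) = 1.8/(1.8 + 2.5) = 18/43; seller share = |εd|/(εs + |εd|) = 25/43.

Consumer share = 18/43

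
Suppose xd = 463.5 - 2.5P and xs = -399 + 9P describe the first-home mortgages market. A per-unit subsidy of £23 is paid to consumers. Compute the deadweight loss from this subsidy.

Pre-subsidy: 463.5 - 2.5P = -399 + 9P gives P* = 75, x* = 276.
With the rebate, buyers effectively pay Pb = Ps − 23, where Ps is the price sellers receive.
Demand in terms of Ps becomes xd = 463.5 − 2.5(Ps − 23) = 521 - 2.5Ps. Setting this equal to supply: 521 - 2.5Ps = -399 + 9Ps, so Ps = 80.
Buyers pay Pb = 80 − 23 = 57; x' = -399 + 9·80 = 321.
The subsidy expands output by 321 − 276 = 45 past the efficient level; on those units the gap between marginal cost and willingness to pay runs from 0 up to 23.
DWL = ½ × 23 × 45 = 517.5.

Deadweight loss = £517.5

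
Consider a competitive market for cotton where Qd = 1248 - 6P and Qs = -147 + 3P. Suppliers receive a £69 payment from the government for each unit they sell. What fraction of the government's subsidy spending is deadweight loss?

Pre-subsidy: 1248 - 6P = -147 + 3P gives P* = 155, Q* = 318.
With the subsidy, sellers receive Ps = Pb + 69 for each unit, where Pb is the price buyers pay.
Supply in terms of Pb becomes Qs = -147 + 3(Pb + 69) = 60 + 3Pb. Setting this equal to demand: 1248 - 6Pb = 60 + 3Pb, so Pb = 132.
Sellers receive Ps = 132 + 69 = 201; Q' = 1248 − 6·132 = 456.
ΔCS = ½(318 + 456)(155 − 132) = 8901; ΔPS = ½(318 + 456)(201 − 155) = 17802.
Government spending = 69 × 456 = 31464.
DWL = ½ × 69 × (456 − 318) = 4761; fraction = 4761 / 31464 = 23/152.

DWL / government spending = 23/152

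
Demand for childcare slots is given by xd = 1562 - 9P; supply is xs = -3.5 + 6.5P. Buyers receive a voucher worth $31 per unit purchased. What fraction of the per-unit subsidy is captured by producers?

Producer share = 18/31

Pre-subsidy: 1562 - 9P = -3.5 + 6.5P gives P* = 101, x* = 653.
With the rebate, buyers effectively pay Pb = Ps − 31, where Ps is the price sellers receive.
Demand in terms of Ps becomes xd = 1562 − 9(Ps − 31) = 1841 - 9Ps. Setting this equal to supply: 1841 - 9Ps = -3.5 + 6.5Ps, so Ps = 119.
Buyers pay Pb = 119 − 31 = 88; x' = -3.5 + 6.5·119 = 770.
Buyers' price falls by P* − Pb = 101 − 88 = 13; sellers' price rises by Ps − P* = 119 − 101 = 18.
So producers capture 18/31 = 18/31 of each unit of subsidy.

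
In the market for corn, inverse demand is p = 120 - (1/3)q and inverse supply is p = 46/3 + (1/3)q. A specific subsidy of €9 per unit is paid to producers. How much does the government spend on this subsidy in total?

Government cost = €1534.5

Pre-subsidy: 120 - (1/3)q = 46/3 + (1/3)q gives q* = 157 and p* = 203/3.
With the subsidy, sellers receive ps = pb + 9 for each unit, where pb is the price buyers pay.
On the curves, pb = 120 - (1/3)q and ps = 46/3 + (1/3)q; the wedge ps − pb = 9 gives 46/3 + (1/3)q − (120 - (1/3)q) = 9, so q' = 170.5.
Then pb = 120 − (1/3)·170.5 = 379/6 and ps = 46/3 + (1/3)·170.5 = 433/6.
Government outlay = subsidy × quantity = 9 × 170.5 = 1534.5.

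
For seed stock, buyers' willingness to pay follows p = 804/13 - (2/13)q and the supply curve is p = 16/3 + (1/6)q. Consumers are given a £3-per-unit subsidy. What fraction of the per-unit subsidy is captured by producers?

Producer share = 0.52

Pre-subsidy: 804/13 - (2/13)q = 16/3 + (1/6)q gives q* = 176.32 and p* = 34.72.
With the rebate, buyers effectively pay pb = ps − 3, where ps is the price sellers receive.
On the curves, pb = 804/13 - (2/13)q and ps = 16/3 + (1/6)q; the wedge ps − pb = 3 gives 16/3 + (1/6)q − (804/13 - (2/13)q) = 3, so q' = 185.68.
Then pb = 804/13 − (2/13)·185.68 = 33.28 and ps = 16/3 + (1/6)·185.68 = 36.28.
Buyers' price falls by p* − pb = 34.72 − 33.28 = 1.44; sellers' price rises by ps − p* = 36.28 − 34.72 = 1.56.
So producers capture 1.56/3 = 0.52 of each unit of subsidy.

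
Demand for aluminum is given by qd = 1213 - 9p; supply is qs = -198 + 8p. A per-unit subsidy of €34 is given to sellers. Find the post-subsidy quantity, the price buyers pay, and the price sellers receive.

q' = 610; buyers pay €67; sellers receive €101

Pre-subsidy: 1213 - 9p = -198 + 8p gives p* = 83, q* = 466.
With the subsidy, sellers receive ps = pb + 34 for each unit, where pb is the price buyers pay.
Supply in terms of pb becomes qs = -198 + 8(pb + 34) = 74 + 8pb. Setting this equal to demand: 1213 - 9pb = 74 + 8pb, so pb = 67.
Sellers receive ps = 67 + 34 = 101; q' = 1213 − 9·67 = 610.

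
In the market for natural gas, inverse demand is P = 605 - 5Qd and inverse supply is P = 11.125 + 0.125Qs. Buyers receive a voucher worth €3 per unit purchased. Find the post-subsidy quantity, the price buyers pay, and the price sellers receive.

Q' = 4775/41; buyers pay 930/41; sellers receive 1053/41

Pre-subsidy: 605 - 5Q = 11.125 + 0.125Q gives Q* = 4751/41 and P* = 1050/41.
With the rebate, buyers effectively pay Pb = Ps − 3, where Ps is the price sellers receive.
On the curves, Pb = 605 - 5Q and Ps = 11.125 + 0.125Q; the wedge Ps − Pb = 3 gives 11.125 + 0.125Q − (605 - 5Q) = 3, so Q' = 4775/41.
Then Pb = 605 − 5·(4775/41) = 930/41 and Ps = 11.125 + 0.125·(4775/41) = 1053/41.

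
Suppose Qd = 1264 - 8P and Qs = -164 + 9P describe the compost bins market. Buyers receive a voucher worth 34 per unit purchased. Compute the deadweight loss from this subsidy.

Pre-subsidy: 1264 - 8P = -164 + 9P gives P* = 84, Q* = 592.
With the rebate, buyers effectively pay Pb = Ps − 34, where Ps is the price sellers receive.
Demand in terms of Ps becomes Qd = 1264 − 8(Ps − 34) = 1536 - 8Ps. Setting this equal to supply: 1536 - 8Ps = -164 + 9Ps, so Ps = 100.
Buyers pay Pb = 100 − 34 = 66; Q' = -164 + 9·100 = 736.
The subsidy expands output by 736 − 592 = 144 past the efficient level; on those units the gap between marginal cost and willingness to pay runs from 0 up to 34.
DWL = ½ × 34 × 144 = 2448.

Deadweight loss = 2448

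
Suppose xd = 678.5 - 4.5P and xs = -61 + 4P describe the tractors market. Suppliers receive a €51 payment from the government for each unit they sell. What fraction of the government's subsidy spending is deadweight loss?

DWL / government spending = 54/395

Pre-subsidy: 678.5 - 4.5P = -61 + 4P gives P* = 87, x* = 287.
With the subsidy, sellers receive Ps = Pb + 51 for each unit, where Pb is the price buyers pay.
Supply in terms of Pb becomes xs = -61 + 4(Pb + 51) = 143 + 4Pb. Setting this equal to demand: 678.5 - 4.5Pb = 143 + 4Pb, so Pb = 63.
Sellers receive Ps = 63 + 51 = 114; x' = 678.5 − 4.5·63 = 395.
ΔCS = ½(287 + 395)(87 − 63) = 8184; ΔPS = ½(287 + 395)(114 − 87) = 9207.
Government spending = 51 × 395 = 20145.
DWL = ½ × 51 × (395 − 287) = 2754; fraction = 2754 / 20145 = 54/395.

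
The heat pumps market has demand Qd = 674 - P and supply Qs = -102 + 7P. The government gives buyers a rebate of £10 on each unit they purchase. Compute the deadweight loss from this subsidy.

Pre-subsidy: 674 - P = -102 + 7P gives P* = 97, Q* = 577.
With the rebate, buyers effectively pay Pb = Ps − 10, where Ps is the price sellers receive.
Demand in terms of Ps becomes Qd = 674 − 1(Ps − 10) = 684 - Ps. Setting this equal to supply: 684 - Ps = -102 + 7Ps, so Ps = 98.25.
Buyers pay Pb = 98.25 − 10 = 88.25; Q' = -102 + 7·98.25 = 585.75.
The subsidy expands output by 585.75 − 577 = 8.75 past the efficient level; on those units the gap between marginal cost and willingness to pay runs from 0 up to 10.
DWL = ½ × 10 × 8.75 = 43.75.

Deadweight loss = £43.75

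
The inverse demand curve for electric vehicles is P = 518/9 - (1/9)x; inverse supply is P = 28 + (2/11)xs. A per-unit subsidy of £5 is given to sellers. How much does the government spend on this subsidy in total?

Pre-subsidy: 518/9 - (1/9)x = 28 + (2/11)x gives x* = 2926/29 and P* = 1344/29.
With the subsidy, sellers receive Ps = Pb + 5 for each unit, where Pb is the price buyers pay.
On the curves, Pb = 518/9 - (1/9)x and Ps = 28 + (2/11)x; the wedge Ps − Pb = 5 gives 28 + (2/11)x − (518/9 - (1/9)x) = 5, so x' = 3421/29.
Then Pb = 518/9 − (1/9)·(3421/29) = 1289/29 and Ps = 28 + (2/11)·(3421/29) = 1434/29.
Government outlay = subsidy × quantity = 5 × 3421/29 = 17105/29.

Government cost = 17105/29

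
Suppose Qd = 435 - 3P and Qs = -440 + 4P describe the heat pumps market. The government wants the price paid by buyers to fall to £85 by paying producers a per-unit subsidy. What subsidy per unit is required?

Required subsidy s = £70 per unit

At a buyer price of 85, quantity demanded is 435 − 3·85 = 180.
Sellers supply 180 only when they receive Ps with -440 + 4·Ps = 180, i.e. Ps = 155.
s = Ps − Pb = 155 − 85 = 70.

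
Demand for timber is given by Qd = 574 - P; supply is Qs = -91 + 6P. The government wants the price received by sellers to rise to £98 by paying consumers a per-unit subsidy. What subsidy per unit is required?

At a seller price of 98, quantity supplied is -91 + 6·98 = 497.
Buyers absorb 497 only when they pay Pb with 574 − 1·Pb = 497, i.e. Pb = 77.
s = Ps − Pb = 98 − 77 = 21.

Required subsidy s = £21 per unit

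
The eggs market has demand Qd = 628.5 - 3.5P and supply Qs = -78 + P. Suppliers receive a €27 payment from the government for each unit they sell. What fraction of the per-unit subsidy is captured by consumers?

Pre-subsidy: 628.5 - 3.5P = -78 + P gives P* = 157, Q* = 79.
With the subsidy, sellers receive Ps = Pb + 27 for each unit, where Pb is the price buyers pay.
Supply in terms of Pb becomes Qs = -78 + 1(Pb + 27) = -51 + Pb. Setting this equal to demand: 628.5 - 3.5Pb = -51 + Pb, so Pb = 151.
Sellers receive Ps = 151 + 27 = 178; Q' = 628.5 − 3.5·151 = 100.
Buyers' price falls by P* − Pb = 157 − 151 = 6; sellers' price rises by Ps − P* = 178 − 157 = 21.
So consumers capture 6/27 = 2/9 of each unit of subsidy.

Consumer share = 2/9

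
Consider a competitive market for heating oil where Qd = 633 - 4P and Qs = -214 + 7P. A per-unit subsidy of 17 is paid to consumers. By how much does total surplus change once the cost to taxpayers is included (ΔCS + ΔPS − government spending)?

Net change in total surplus = -4046/11

Pre-subsidy: 633 - 4P = -214 + 7P gives P* = 77, Q* = 325.
With the rebate, buyers effectively pay Pb = Ps − 17, where Ps is the price sellers receive.
Demand in terms of Ps becomes Qd = 633 − 4(Ps − 17) = 701 - 4Ps. Setting this equal to supply: 701 - 4Ps = -214 + 7Ps, so Ps = 915/11.
Buyers pay Pb = 915/11 − 17 = 728/11; Q' = -214 + 7·(915/11) = 4051/11.
ΔCS = ½(325 + 4051/11)(77 − 728/11) = 453747/121; ΔPS = ½(325 + 4051/11)(915/11 − 77) = 259284/121.
Government spending = 17 × 4051/11 = 68867/11.
Net change = 453747/121 + 259284/121 − 68867/11 = -4046/11. The loss equals the DWL triangle ½·17·476/11.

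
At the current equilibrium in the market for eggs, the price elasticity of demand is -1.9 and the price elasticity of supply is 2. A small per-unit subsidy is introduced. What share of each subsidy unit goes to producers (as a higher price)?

For a small subsidy around the equilibrium, the benefit split depends on the relative slopes, which at a point are proportional to the elasticities.
Buyer share = εs/(εs + |εd|) = 2/(2 + 1.9) = 20/39; seller share = |εd|/(εs + |εd|) = 19/39.
So producers capture 19/39 of the subsidy.

Producer share = 19/39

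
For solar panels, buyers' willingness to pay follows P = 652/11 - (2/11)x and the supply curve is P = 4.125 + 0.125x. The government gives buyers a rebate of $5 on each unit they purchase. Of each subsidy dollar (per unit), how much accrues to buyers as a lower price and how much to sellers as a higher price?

Buyers gain 80/27 per unit; sellers gain 55/27 per unit

Pre-subsidy: 652/11 - (2/11)x = 4.125 + 0.125x gives x* = 4853/27 and P* = 718/27.
With the rebate, buyers effectively pay Pb = Ps − 5, where Ps is the price sellers receive.
On the curves, Pb = 652/11 - (2/11)x and Ps = 4.125 + 0.125x; the wedge Ps − Pb = 5 gives 4.125 + 0.125x − (652/11 - (2/11)x) = 5, so x' = 5293/27.
Then Pb = 652/11 − (2/11)·(5293/27) = 638/27 and Ps = 4.125 + 0.125·(5293/27) = 773/27.
Buyers' price falls by P* − Pb = 718/27 − 638/27 = 80/27; sellers' price rises by Ps − P* = 773/27 − 718/27 = 55/27.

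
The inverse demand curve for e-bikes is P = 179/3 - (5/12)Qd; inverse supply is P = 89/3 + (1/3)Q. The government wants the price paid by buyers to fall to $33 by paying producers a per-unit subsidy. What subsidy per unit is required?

At a buyer price of 33, quantity demanded is 143.2 − 2.4·33 = 64.
Sellers supply 64 only when they receive Ps = 89/3 + (1/3)·64 = 51.
s = Ps − Pb = 51 − 33 = 18.

Required subsidy s = $18 per unit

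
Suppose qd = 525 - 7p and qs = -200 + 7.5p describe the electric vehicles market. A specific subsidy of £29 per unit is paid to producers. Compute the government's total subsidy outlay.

Government cost = £8120

Pre-subsidy: 525 - 7p = -200 + 7.5p gives p* = 50, q* = 175.
With the subsidy, sellers receive ps = pb + 29 for each unit, where pb is the price buyers pay.
Supply in terms of pb becomes qs = -200 + 7.5(pb + 29) = 17.5 + 7.5pb. Setting this equal to demand: 525 - 7pb = 17.5 + 7.5pb, so pb = 35.
Sellers receive ps = 35 + 29 = 64; q' = 525 − 7·35 = 280.
Government outlay = subsidy × quantity = 29 × 280 = 8120.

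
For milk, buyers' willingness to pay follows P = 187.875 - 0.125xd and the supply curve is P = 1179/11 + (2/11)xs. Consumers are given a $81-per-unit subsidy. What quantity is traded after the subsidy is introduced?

x' = 527

Pre-subsidy: 187.875 - 0.125x = 1179/11 + (2/11)x gives x* = 263 and P* = 155.
With the rebate, buyers effectively pay Pb = Ps − 81, where Ps is the price sellers receive.
On the curves, Pb = 187.875 - 0.125x and Ps = 1179/11 + (2/11)x; the wedge Ps − Pb = 81 gives 1179/11 + (2/11)x − (187.875 - 0.125x) = 81, so x' = 527.
Then Pb = 187.875 − 0.125·527 = 122 and Ps = 1179/11 + (2/11)·527 = 203.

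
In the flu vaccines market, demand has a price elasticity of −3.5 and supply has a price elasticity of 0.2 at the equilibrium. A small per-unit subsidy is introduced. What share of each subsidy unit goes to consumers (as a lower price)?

For a small subsidy around the equilibrium, the benefit split depends on the relative slopes, which at a point are proportional to the elasticities.
Buyer share = εs/(εs + |εd|) = 0.2/(0.2 + 3.5) = 2/37; seller share = |εd|/(εs + |εd|) = 35/37.

Consumer share = 2/37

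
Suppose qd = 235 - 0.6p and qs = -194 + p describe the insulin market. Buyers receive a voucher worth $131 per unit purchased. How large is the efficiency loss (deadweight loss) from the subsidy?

Deadweight loss = $3217.6875

Pre-subsidy: 235 - 0.6p = -194 + p gives p* = 268.125, q* = 74.125.
With the rebate, buyers effectively pay pb = ps − 131, where ps is the price sellers receive.
Demand in terms of ps becomes qd = 235 − 0.6(ps − 131) = 313.6 - 0.6ps. Setting this equal to supply: 313.6 - 0.6ps = -194 + ps, so ps = 317.25.
Buyers pay pb = 317.25 − 131 = 186.25; q' = -194 + 1·317.25 = 123.25.
The subsidy expands output by 123.25 − 74.125 = 49.125 past the efficient level; on those units the gap between marginal cost and willingness to pay runs from 0 up to 131.
DWL = ½ × 131 × 49.125 = 3217.6875.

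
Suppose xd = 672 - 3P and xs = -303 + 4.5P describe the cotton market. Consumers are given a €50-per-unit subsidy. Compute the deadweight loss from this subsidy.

Pre-subsidy: 672 - 3P = -303 + 4.5P gives P* = 130, x* = 282.
With the rebate, buyers effectively pay Pb = Ps − 50, where Ps is the price sellers receive.
Demand in terms of Ps becomes xd = 672 − 3(Ps − 50) = 822 - 3Ps. Setting this equal to supply: 822 - 3Ps = -303 + 4.5Ps, so Ps = 150.
Buyers pay Pb = 150 − 50 = 100; x' = -303 + 4.5·150 = 372.
The subsidy expands output by 372 − 282 = 90 past the efficient level; on those units the gap between marginal cost and willingness to pay runs from 0 up to 50.
DWL = ½ × 50 × 90 = 2250.

Deadweight loss = €2250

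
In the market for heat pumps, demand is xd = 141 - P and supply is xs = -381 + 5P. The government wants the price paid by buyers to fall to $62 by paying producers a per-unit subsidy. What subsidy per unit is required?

At a buyer price of 62, quantity demanded is 141 − 1·62 = 79.
Sellers supply 79 only when they receive Ps with -381 + 5·Ps = 79, i.e. Ps = 92.
s = Ps − Pb = 92 − 62 = 30.

Required subsidy s = $30 per unit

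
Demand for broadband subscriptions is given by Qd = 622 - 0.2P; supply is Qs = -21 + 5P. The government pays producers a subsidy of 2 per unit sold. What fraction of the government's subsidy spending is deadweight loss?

Pre-subsidy: 622 - 0.2P = -21 + 5P gives P* = 3215/26, Q* = 15529/26.
With the subsidy, sellers receive Ps = Pb + 2 for each unit, where Pb is the price buyers pay.
Supply in terms of Pb becomes Qs = -21 + 5(Pb + 2) = -11 + 5Pb. Setting this equal to demand: 622 - 0.2Pb = -11 + 5Pb, so Pb = 3165/26.
Sellers receive Ps = 3165/26 + 2 = 3217/26; Q' = 622 − 0.2·(3165/26) = 15539/26.
ΔCS = ½(15529/26 + 15539/26)(3215/26 − 3165/26) = 194175/169; ΔPS = ½(15529/26 + 15539/26)(3217/26 − 3215/26) = 7767/169.
Government spending = 2 × 15539/26 = 15539/13.
DWL = ½ × 2 × (15539/26 − 15529/26) = 5/13; fraction = (5/13) / (15539/13) = 5/15539.

DWL / government spending = 5/15539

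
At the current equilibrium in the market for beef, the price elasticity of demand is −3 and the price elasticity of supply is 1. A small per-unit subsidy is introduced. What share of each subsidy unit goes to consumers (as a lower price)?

For a small subsidy around the equilibrium, the benefit split depends on the relative slopes, which at a point are proportional to the elasticities.
Buyer share = εs/(εs + |εd|) = 1/(1 + 3) = 0.25; seller share = |εd|/(εs + |εd|) = 0.75.

Consumer share = 0.25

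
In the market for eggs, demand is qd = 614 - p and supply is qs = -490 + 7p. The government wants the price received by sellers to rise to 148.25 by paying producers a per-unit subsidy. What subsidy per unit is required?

Required subsidy s = 82 per unit

At a seller price of 148.25, quantity supplied is -490 + 7·148.25 = 547.75.
Buyers absorb 547.75 only when they pay pb with 614 − 1·pb = 547.75, i.e. pb = 66.25.
s = ps − pb = 148.25 − 66.25 = 82.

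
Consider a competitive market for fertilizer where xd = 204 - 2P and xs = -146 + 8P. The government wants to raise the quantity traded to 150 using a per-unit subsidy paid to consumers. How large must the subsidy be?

Required subsidy s = 10 per unit

At x = 150, invert demand for the buyer price: Pb = (204 − 150)/2 = 27; invert supply for the seller price: Ps = (150 − (-146))/8 = 37.
The subsidy must fill the gap: s = Ps − Pb = 37 − 27 = 10.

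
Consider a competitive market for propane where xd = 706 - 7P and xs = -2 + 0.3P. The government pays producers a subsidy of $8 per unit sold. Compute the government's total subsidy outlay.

Pre-subsidy: 706 - 7P = -2 + 0.3P gives P* = 7080/73, x* = 1978/73.
With the subsidy, sellers receive Ps = Pb + 8 for each unit, where Pb is the price buyers pay.
Supply in terms of Pb becomes xs = -2 + 0.3(Pb + 8) = 0.4 + 0.3Pb. Setting this equal to demand: 706 - 7Pb = 0.4 + 0.3Pb, so Pb = 7056/73.
Sellers receive Ps = 7056/73 + 8 = 7640/73; x' = 706 − 7·(7056/73) = 2146/73.
Government outlay = subsidy × quantity = 8 × 2146/73 = 17168/73.

Government cost = 17168/73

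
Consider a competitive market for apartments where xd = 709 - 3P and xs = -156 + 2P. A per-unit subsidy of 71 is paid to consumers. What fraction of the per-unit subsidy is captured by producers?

Pre-subsidy: 709 - 3P = -156 + 2P gives P* = 173, x* = 190.
With the rebate, buyers effectively pay Pb = Ps − 71, where Ps is the price sellers receive.
Demand in terms of Ps becomes xd = 709 − 3(Ps − 71) = 922 - 3Ps. Setting this equal to supply: 922 - 3Ps = -156 + 2Ps, so Ps = 215.6.
Buyers pay Pb = 215.6 − 71 = 144.6; x' = -156 + 2·215.6 = 275.2.
Buyers' price falls by P* − Pb = 173 − 144.6 = 28.4; sellers' price rises by Ps − P* = 215.6 − 173 = 42.6.
So producers capture 42.6/71 = 0.6 of each unit of subsidy.

Producer share = 0.6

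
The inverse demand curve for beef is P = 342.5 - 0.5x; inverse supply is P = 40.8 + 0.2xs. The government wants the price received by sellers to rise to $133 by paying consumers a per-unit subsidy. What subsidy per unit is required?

At a seller price of 133, quantity supplied is -204 + 5·133 = 461.
Buyers absorb 461 only when they pay Pb = 342.5 − 0.5·461 = 112.
s = Ps − Pb = 133 − 112 = 21.

Required subsidy s = $21 per unit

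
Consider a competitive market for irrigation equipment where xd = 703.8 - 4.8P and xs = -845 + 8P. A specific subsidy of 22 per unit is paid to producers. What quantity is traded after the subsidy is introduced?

x' = 189

Pre-subsidy: 703.8 - 4.8P = -845 + 8P gives P* = 121, x* = 123.
With the subsidy, sellers receive Ps = Pb + 22 for each unit, where Pb is the price buyers pay.
Supply in terms of Pb becomes xs = -845 + 8(Pb + 22) = -669 + 8Pb. Setting this equal to demand: 703.8 - 4.8Pb = -669 + 8Pb, so Pb = 107.25.
Sellers receive Ps = 107.25 + 22 = 129.25; x' = 703.8 − 4.8·107.25 = 189.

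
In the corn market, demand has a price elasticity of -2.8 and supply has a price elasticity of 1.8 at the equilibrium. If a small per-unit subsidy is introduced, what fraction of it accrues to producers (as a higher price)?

For a small subsidy around the equilibrium, the benefit split depends on the relative slopes, which at a point are proportional to the elasticities.
Buyer share = εs/(εs + |εd|) = 1.8/(1.8 + 2.8) = 9/23; seller share = |εd|/(εs + |εd|) = 14/23.
So producers capture 14/23 of the subsidy.

Producer share = 14/23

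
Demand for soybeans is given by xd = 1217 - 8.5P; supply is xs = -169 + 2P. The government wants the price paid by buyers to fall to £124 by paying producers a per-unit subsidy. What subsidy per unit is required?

At a buyer price of 124, quantity demanded is 1217 − 8.5·124 = 163.
Sellers supply 163 only when they receive Ps with -169 + 2·Ps = 163, i.e. Ps = 166.
s = Ps − Pb = 166 − 124 = 42.

Required subsidy s = £42 per unit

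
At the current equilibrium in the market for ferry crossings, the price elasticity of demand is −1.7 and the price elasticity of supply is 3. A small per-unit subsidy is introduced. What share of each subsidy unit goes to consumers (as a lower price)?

For a small subsidy around the equilibrium, the benefit split depends on the relative slopes, which at a point are proportional to the elasticities.
Buyer share = εs/(εs + |εd|) = 3/(3 + 1.7) = 30/47; seller share = |εd|/(εs + |εd|) = 17/47.

Consumer share = 30/47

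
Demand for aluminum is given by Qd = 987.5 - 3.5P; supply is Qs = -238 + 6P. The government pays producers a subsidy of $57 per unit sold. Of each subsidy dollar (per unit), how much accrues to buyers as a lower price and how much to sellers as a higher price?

Pre-subsidy: 987.5 - 3.5P = -238 + 6P gives P* = 129, Q* = 536.
With the subsidy, sellers receive Ps = Pb + 57 for each unit, where Pb is the price buyers pay.
Supply in terms of Pb becomes Qs = -238 + 6(Pb + 57) = 104 + 6Pb. Setting this equal to demand: 987.5 - 3.5Pb = 104 + 6Pb, so Pb = 93.
Sellers receive Ps = 93 + 57 = 150; Q' = 987.5 − 3.5·93 = 662.
Buyers' price falls by P* − Pb = 129 − 93 = 36; sellers' price rises by Ps − P* = 150 − 129 = 21.

Buyers gain $36 per unit; sellers gain $21 per unit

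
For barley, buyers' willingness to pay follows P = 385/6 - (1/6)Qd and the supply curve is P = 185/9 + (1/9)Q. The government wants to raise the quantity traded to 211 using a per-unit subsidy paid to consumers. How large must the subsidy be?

Required subsidy s = 15 per unit

At Q = 211, from the demand curve buyers pay Pb = 385/6 − (1/6)·211 = 29; from the supply curve sellers need Ps = 185/9 + (1/9)·211 = 44.
The subsidy must fill the gap: s = Ps − Pb = 44 − 29 = 15.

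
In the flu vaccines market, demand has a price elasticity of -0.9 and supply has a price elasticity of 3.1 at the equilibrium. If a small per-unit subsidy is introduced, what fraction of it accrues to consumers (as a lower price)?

Consumer share = 0.775

For a small subsidy around the equilibrium, the benefit split depends on the relative slopes, which at a point are proportional to the elasticities.
Buyer share = εs/(εs + |εd|) = 3.1/(3.1 + 0.9) = 0.775; seller share = |εd|/(εs + |εd|) = 0.225.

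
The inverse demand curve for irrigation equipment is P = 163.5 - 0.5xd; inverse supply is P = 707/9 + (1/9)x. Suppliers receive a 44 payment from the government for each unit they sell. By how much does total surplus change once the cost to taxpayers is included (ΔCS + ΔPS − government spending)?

Net change in total surplus = -1584

Pre-subsidy: 163.5 - 0.5x = 707/9 + (1/9)x gives x* = 139 and P* = 94.
With the subsidy, sellers receive Ps = Pb + 44 for each unit, where Pb is the price buyers pay.
On the curves, Pb = 163.5 - 0.5x and Ps = 707/9 + (1/9)x; the wedge Ps − Pb = 44 gives 707/9 + (1/9)x − (163.5 - 0.5x) = 44, so x' = 211.
Then Pb = 163.5 − 0.5·211 = 58 and Ps = 707/9 + (1/9)·211 = 102.
ΔCS = ½(139 + 211)(94 − 58) = 6300; ΔPS = ½(139 + 211)(102 − 94) = 1400.
Government spending = 44 × 211 = 9284.
Net change = 6300 + 1400 − 9284 = -1584. The loss equals the DWL triangle ½·44·72.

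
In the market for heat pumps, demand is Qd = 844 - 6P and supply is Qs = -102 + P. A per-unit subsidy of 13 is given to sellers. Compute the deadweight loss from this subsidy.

Deadweight loss = 507/7

Pre-subsidy: 844 - 6P = -102 + P gives P* = 946/7, Q* = 232/7.
With the subsidy, sellers receive Ps = Pb + 13 for each unit, where Pb is the price buyers pay.
Supply in terms of Pb becomes Qs = -102 + 1(Pb + 13) = -89 + Pb. Setting this equal to demand: 844 - 6Pb = -89 + Pb, so Pb = 933/7.
Sellers receive Ps = 933/7 + 13 = 1024/7; Q' = 844 − 6·(933/7) = 310/7.
The subsidy expands output by 310/7 − 232/7 = 78/7 past the efficient level; on those units the gap between marginal cost and willingness to pay runs from 0 up to 13.
DWL = ½ × 13 × 78/7 = 507/7.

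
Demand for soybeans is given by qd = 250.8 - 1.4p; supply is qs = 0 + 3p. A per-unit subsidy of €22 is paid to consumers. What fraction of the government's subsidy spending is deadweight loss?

DWL / government spending = 0.0546875

Pre-subsidy: 250.8 - 1.4p = 0 + 3p gives p* = 57, q* = 171.
With the rebate, buyers effectively pay pb = ps − 22, where ps is the price sellers receive.
Demand in terms of ps becomes qd = 250.8 − 1.4(ps − 22) = 281.6 - 1.4ps. Setting this equal to supply: 281.6 - 1.4ps = 0 + 3ps, so ps = 64.
Buyers pay pb = 64 − 22 = 42; q' = 0 + 3·64 = 192.
ΔCS = ½(171 + 192)(57 − 42) = 2722.5; ΔPS = ½(171 + 192)(64 − 57) = 1270.5.
Government spending = 22 × 192 = 4224.
DWL = ½ × 22 × (192 − 171) = 231; fraction = 231 / 4224 = 0.0546875.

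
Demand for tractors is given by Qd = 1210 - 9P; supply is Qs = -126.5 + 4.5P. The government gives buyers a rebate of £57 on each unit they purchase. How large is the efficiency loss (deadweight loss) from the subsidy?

Pre-subsidy: 1210 - 9P = -126.5 + 4.5P gives P* = 99, Q* = 319.
With the rebate, buyers effectively pay Pb = Ps − 57, where Ps is the price sellers receive.
Demand in terms of Ps becomes Qd = 1210 − 9(Ps − 57) = 1723 - 9Ps. Setting this equal to supply: 1723 - 9Ps = -126.5 + 4.5Ps, so Ps = 137.
Buyers pay Pb = 137 − 57 = 80; Q' = -126.5 + 4.5·137 = 490.
The subsidy expands output by 490 − 319 = 171 past the efficient level; on those units the gap between marginal cost and willingness to pay runs from 0 up to 57.
DWL = ½ × 57 × 171 = 4873.5.

Deadweight loss = £4873.5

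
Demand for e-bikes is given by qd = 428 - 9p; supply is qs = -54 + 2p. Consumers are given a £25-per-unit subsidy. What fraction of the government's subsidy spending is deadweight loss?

Pre-subsidy: 428 - 9p = -54 + 2p gives p* = 482/11, q* = 370/11.
With the rebate, buyers effectively pay pb = ps − 25, where ps is the price sellers receive.
Demand in terms of ps becomes qd = 428 − 9(ps − 25) = 653 - 9ps. Setting this equal to supply: 653 - 9ps = -54 + 2ps, so ps = 707/11.
Buyers pay pb = 707/11 − 25 = 432/11; q' = -54 + 2·(707/11) = 820/11.
ΔCS = ½(370/11 + 820/11)(482/11 − 432/11) = 29750/121; ΔPS = ½(370/11 + 820/11)(707/11 − 482/11) = 133875/121.
Government spending = 25 × 820/11 = 20500/11.
DWL = ½ × 25 × (820/11 − 370/11) = 5625/11; fraction = (5625/11) / (20500/11) = 45/164.

DWL / government spending = 45/164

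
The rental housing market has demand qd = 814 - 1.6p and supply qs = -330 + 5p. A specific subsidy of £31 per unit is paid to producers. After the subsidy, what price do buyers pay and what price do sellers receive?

Pre-subsidy: 814 - 1.6p = -330 + 5p gives p* = 520/3, q* = 1610/3.
With the subsidy, sellers receive ps = pb + 31 for each unit, where pb is the price buyers pay.
Supply in terms of pb becomes qs = -330 + 5(pb + 31) = -175 + 5pb. Setting this equal to demand: 814 - 1.6pb = -175 + 5pb, so pb = 4945/33.
Sellers receive ps = 4945/33 + 31 = 5968/33; q' = 814 − 1.6·(4945/33) = 18950/33.

Buyers pay 4945/33; sellers receive 5968/33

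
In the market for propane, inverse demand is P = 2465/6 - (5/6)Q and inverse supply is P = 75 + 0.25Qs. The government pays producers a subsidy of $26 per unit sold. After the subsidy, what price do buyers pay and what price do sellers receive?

Buyers pay $132.5; sellers receive $158.5

Pre-subsidy: 2465/6 - (5/6)Q = 75 + 0.25Q gives Q* = 310 and P* = 152.5.
With the subsidy, sellers receive Ps = Pb + 26 for each unit, where Pb is the price buyers pay.
On the curves, Pb = 2465/6 - (5/6)Q and Ps = 75 + 0.25Q; the wedge Ps − Pb = 26 gives 75 + 0.25Q − (2465/6 - (5/6)Q) = 26, so Q' = 334.
Then Pb = 2465/6 − (5/6)·334 = 132.5 and Ps = 75 + 0.25·334 = 158.5.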